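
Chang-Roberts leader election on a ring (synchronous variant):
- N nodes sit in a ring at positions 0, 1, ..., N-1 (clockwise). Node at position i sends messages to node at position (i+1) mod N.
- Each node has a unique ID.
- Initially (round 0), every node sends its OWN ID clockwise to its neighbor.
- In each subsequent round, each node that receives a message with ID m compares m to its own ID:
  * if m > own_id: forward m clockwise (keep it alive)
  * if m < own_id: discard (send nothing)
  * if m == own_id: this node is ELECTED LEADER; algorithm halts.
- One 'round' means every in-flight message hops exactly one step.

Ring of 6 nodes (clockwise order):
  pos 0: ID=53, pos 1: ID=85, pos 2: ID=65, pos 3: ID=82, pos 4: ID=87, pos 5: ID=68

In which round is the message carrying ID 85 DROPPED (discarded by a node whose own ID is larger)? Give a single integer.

Answer: 3

Derivation:
Round 1: pos1(id85) recv 53: drop; pos2(id65) recv 85: fwd; pos3(id82) recv 65: drop; pos4(id87) recv 82: drop; pos5(id68) recv 87: fwd; pos0(id53) recv 68: fwd
Round 2: pos3(id82) recv 85: fwd; pos0(id53) recv 87: fwd; pos1(id85) recv 68: drop
Round 3: pos4(id87) recv 85: drop; pos1(id85) recv 87: fwd
Round 4: pos2(id65) recv 87: fwd
Round 5: pos3(id82) recv 87: fwd
Round 6: pos4(id87) recv 87: ELECTED
Message ID 85 originates at pos 1; dropped at pos 4 in round 3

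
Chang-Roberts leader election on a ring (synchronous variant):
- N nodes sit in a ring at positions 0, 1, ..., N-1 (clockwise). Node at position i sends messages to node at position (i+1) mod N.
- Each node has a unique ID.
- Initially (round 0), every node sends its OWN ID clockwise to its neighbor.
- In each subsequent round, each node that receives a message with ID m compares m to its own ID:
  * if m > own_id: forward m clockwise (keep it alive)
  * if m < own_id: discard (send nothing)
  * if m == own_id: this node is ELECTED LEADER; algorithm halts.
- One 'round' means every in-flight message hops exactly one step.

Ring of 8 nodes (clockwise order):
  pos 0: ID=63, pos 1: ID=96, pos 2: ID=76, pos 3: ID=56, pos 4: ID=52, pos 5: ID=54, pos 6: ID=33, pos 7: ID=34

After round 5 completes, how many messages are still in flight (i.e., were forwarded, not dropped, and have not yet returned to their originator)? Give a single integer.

Round 1: pos1(id96) recv 63: drop; pos2(id76) recv 96: fwd; pos3(id56) recv 76: fwd; pos4(id52) recv 56: fwd; pos5(id54) recv 52: drop; pos6(id33) recv 54: fwd; pos7(id34) recv 33: drop; pos0(id63) recv 34: drop
Round 2: pos3(id56) recv 96: fwd; pos4(id52) recv 76: fwd; pos5(id54) recv 56: fwd; pos7(id34) recv 54: fwd
Round 3: pos4(id52) recv 96: fwd; pos5(id54) recv 76: fwd; pos6(id33) recv 56: fwd; pos0(id63) recv 54: drop
Round 4: pos5(id54) recv 96: fwd; pos6(id33) recv 76: fwd; pos7(id34) recv 56: fwd
Round 5: pos6(id33) recv 96: fwd; pos7(id34) recv 76: fwd; pos0(id63) recv 56: drop
After round 5: 2 messages still in flight

Answer: 2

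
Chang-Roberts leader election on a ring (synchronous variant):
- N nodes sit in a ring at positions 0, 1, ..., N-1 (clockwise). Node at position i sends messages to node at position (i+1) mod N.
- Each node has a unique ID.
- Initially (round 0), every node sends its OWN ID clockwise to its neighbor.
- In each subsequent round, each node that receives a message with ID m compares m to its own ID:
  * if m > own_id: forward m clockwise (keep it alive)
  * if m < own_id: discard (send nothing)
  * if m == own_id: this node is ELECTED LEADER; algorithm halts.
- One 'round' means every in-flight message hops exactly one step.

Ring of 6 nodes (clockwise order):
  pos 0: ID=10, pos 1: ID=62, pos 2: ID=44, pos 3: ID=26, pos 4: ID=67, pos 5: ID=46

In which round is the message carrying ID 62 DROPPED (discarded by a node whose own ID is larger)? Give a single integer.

Round 1: pos1(id62) recv 10: drop; pos2(id44) recv 62: fwd; pos3(id26) recv 44: fwd; pos4(id67) recv 26: drop; pos5(id46) recv 67: fwd; pos0(id10) recv 46: fwd
Round 2: pos3(id26) recv 62: fwd; pos4(id67) recv 44: drop; pos0(id10) recv 67: fwd; pos1(id62) recv 46: drop
Round 3: pos4(id67) recv 62: drop; pos1(id62) recv 67: fwd
Round 4: pos2(id44) recv 67: fwd
Round 5: pos3(id26) recv 67: fwd
Round 6: pos4(id67) recv 67: ELECTED
Message ID 62 originates at pos 1; dropped at pos 4 in round 3

Answer: 3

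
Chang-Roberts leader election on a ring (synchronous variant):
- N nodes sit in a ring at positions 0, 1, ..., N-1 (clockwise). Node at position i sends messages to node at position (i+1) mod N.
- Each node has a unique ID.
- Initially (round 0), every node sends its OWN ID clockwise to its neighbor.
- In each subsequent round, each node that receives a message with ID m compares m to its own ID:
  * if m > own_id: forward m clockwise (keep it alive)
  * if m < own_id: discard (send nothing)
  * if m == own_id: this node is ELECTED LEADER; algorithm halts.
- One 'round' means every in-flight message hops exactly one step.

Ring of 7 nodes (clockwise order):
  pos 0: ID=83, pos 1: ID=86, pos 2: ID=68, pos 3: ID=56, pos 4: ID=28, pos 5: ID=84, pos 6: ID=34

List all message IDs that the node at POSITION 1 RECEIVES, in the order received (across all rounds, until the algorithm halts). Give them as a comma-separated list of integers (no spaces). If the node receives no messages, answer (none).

Round 1: pos1(id86) recv 83: drop; pos2(id68) recv 86: fwd; pos3(id56) recv 68: fwd; pos4(id28) recv 56: fwd; pos5(id84) recv 28: drop; pos6(id34) recv 84: fwd; pos0(id83) recv 34: drop
Round 2: pos3(id56) recv 86: fwd; pos4(id28) recv 68: fwd; pos5(id84) recv 56: drop; pos0(id83) recv 84: fwd
Round 3: pos4(id28) recv 86: fwd; pos5(id84) recv 68: drop; pos1(id86) recv 84: drop
Round 4: pos5(id84) recv 86: fwd
Round 5: pos6(id34) recv 86: fwd
Round 6: pos0(id83) recv 86: fwd
Round 7: pos1(id86) recv 86: ELECTED

Answer: 83,84,86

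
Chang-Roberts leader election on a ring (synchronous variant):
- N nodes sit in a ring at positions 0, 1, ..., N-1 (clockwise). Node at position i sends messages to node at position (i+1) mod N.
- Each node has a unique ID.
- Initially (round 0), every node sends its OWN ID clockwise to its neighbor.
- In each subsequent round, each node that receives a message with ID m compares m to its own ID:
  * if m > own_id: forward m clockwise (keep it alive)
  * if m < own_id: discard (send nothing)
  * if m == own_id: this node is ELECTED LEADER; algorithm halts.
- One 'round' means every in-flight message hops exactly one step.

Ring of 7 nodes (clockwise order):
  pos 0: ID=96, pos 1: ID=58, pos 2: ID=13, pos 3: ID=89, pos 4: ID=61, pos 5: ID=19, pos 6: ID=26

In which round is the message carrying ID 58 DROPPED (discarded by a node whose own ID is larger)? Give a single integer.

Answer: 2

Derivation:
Round 1: pos1(id58) recv 96: fwd; pos2(id13) recv 58: fwd; pos3(id89) recv 13: drop; pos4(id61) recv 89: fwd; pos5(id19) recv 61: fwd; pos6(id26) recv 19: drop; pos0(id96) recv 26: drop
Round 2: pos2(id13) recv 96: fwd; pos3(id89) recv 58: drop; pos5(id19) recv 89: fwd; pos6(id26) recv 61: fwd
Round 3: pos3(id89) recv 96: fwd; pos6(id26) recv 89: fwd; pos0(id96) recv 61: drop
Round 4: pos4(id61) recv 96: fwd; pos0(id96) recv 89: drop
Round 5: pos5(id19) recv 96: fwd
Round 6: pos6(id26) recv 96: fwd
Round 7: pos0(id96) recv 96: ELECTED
Message ID 58 originates at pos 1; dropped at pos 3 in round 2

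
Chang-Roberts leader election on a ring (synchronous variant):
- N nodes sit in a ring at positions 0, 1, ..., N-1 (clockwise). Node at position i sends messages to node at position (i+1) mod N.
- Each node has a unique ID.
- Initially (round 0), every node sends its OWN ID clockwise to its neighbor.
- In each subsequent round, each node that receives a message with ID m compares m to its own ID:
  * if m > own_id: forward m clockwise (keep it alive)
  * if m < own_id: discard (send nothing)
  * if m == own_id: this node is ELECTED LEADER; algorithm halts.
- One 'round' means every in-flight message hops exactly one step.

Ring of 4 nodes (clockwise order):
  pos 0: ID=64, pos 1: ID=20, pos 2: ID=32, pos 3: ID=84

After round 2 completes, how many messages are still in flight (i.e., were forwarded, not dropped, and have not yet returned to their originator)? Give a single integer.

Round 1: pos1(id20) recv 64: fwd; pos2(id32) recv 20: drop; pos3(id84) recv 32: drop; pos0(id64) recv 84: fwd
Round 2: pos2(id32) recv 64: fwd; pos1(id20) recv 84: fwd
After round 2: 2 messages still in flight

Answer: 2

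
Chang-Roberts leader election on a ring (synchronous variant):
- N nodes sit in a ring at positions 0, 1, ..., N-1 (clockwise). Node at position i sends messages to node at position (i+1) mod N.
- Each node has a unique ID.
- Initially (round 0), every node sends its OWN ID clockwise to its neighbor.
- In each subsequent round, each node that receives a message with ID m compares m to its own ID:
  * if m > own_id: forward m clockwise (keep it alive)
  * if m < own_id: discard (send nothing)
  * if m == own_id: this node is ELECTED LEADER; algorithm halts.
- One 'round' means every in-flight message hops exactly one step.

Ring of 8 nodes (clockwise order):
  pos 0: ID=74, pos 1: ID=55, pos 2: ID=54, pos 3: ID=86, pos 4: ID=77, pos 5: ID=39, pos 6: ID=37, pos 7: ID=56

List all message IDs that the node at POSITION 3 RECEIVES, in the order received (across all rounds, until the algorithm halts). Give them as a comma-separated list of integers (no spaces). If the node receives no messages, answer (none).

Round 1: pos1(id55) recv 74: fwd; pos2(id54) recv 55: fwd; pos3(id86) recv 54: drop; pos4(id77) recv 86: fwd; pos5(id39) recv 77: fwd; pos6(id37) recv 39: fwd; pos7(id56) recv 37: drop; pos0(id74) recv 56: drop
Round 2: pos2(id54) recv 74: fwd; pos3(id86) recv 55: drop; pos5(id39) recv 86: fwd; pos6(id37) recv 77: fwd; pos7(id56) recv 39: drop
Round 3: pos3(id86) recv 74: drop; pos6(id37) recv 86: fwd; pos7(id56) recv 77: fwd
Round 4: pos7(id56) recv 86: fwd; pos0(id74) recv 77: fwd
Round 5: pos0(id74) recv 86: fwd; pos1(id55) recv 77: fwd
Round 6: pos1(id55) recv 86: fwd; pos2(id54) recv 77: fwd
Round 7: pos2(id54) recv 86: fwd; pos3(id86) recv 77: drop
Round 8: pos3(id86) recv 86: ELECTED

Answer: 54,55,74,77,86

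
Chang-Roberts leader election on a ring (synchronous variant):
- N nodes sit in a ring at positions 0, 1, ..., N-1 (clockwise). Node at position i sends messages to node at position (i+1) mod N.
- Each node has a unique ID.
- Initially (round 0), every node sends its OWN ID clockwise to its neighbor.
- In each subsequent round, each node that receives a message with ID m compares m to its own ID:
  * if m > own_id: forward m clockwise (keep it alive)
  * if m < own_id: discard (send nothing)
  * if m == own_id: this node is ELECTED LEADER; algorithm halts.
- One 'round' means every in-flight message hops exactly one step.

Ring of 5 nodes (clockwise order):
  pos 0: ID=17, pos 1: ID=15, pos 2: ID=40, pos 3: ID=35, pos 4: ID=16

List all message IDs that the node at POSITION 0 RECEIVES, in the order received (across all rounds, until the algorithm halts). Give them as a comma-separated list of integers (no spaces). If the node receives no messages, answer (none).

Round 1: pos1(id15) recv 17: fwd; pos2(id40) recv 15: drop; pos3(id35) recv 40: fwd; pos4(id16) recv 35: fwd; pos0(id17) recv 16: drop
Round 2: pos2(id40) recv 17: drop; pos4(id16) recv 40: fwd; pos0(id17) recv 35: fwd
Round 3: pos0(id17) recv 40: fwd; pos1(id15) recv 35: fwd
Round 4: pos1(id15) recv 40: fwd; pos2(id40) recv 35: drop
Round 5: pos2(id40) recv 40: ELECTED

Answer: 16,35,40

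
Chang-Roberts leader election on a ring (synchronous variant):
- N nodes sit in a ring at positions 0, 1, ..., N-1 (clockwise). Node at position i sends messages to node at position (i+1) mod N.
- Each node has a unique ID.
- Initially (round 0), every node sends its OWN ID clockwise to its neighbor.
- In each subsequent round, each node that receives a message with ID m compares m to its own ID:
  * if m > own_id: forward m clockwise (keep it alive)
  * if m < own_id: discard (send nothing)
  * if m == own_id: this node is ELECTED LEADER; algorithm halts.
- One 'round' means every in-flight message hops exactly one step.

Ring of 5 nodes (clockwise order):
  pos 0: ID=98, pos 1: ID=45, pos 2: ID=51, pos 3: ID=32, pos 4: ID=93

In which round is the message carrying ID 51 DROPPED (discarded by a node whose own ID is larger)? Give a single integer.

Round 1: pos1(id45) recv 98: fwd; pos2(id51) recv 45: drop; pos3(id32) recv 51: fwd; pos4(id93) recv 32: drop; pos0(id98) recv 93: drop
Round 2: pos2(id51) recv 98: fwd; pos4(id93) recv 51: drop
Round 3: pos3(id32) recv 98: fwd
Round 4: pos4(id93) recv 98: fwd
Round 5: pos0(id98) recv 98: ELECTED
Message ID 51 originates at pos 2; dropped at pos 4 in round 2

Answer: 2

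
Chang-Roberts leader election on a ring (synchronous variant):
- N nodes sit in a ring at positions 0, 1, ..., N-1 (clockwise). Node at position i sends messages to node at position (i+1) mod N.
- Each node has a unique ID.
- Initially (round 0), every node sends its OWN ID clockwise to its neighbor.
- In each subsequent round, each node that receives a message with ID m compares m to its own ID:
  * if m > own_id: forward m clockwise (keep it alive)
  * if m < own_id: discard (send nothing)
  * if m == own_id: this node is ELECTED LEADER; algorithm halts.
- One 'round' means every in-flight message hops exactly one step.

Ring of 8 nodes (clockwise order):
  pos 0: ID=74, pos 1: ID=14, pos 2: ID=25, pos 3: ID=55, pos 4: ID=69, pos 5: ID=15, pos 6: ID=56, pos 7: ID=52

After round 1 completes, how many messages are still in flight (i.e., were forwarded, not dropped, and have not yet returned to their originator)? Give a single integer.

Answer: 3

Derivation:
Round 1: pos1(id14) recv 74: fwd; pos2(id25) recv 14: drop; pos3(id55) recv 25: drop; pos4(id69) recv 55: drop; pos5(id15) recv 69: fwd; pos6(id56) recv 15: drop; pos7(id52) recv 56: fwd; pos0(id74) recv 52: drop
After round 1: 3 messages still in flight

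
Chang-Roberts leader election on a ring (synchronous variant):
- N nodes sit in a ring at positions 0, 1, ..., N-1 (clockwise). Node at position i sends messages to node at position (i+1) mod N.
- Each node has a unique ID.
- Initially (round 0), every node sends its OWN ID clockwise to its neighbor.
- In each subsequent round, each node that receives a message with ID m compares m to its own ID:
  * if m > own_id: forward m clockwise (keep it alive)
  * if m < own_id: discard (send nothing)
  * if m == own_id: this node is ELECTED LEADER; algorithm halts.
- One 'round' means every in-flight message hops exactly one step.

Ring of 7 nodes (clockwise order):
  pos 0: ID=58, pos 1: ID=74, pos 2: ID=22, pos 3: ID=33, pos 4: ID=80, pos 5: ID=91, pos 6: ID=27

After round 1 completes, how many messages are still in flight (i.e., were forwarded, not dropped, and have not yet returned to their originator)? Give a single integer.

Round 1: pos1(id74) recv 58: drop; pos2(id22) recv 74: fwd; pos3(id33) recv 22: drop; pos4(id80) recv 33: drop; pos5(id91) recv 80: drop; pos6(id27) recv 91: fwd; pos0(id58) recv 27: drop
After round 1: 2 messages still in flight

Answer: 2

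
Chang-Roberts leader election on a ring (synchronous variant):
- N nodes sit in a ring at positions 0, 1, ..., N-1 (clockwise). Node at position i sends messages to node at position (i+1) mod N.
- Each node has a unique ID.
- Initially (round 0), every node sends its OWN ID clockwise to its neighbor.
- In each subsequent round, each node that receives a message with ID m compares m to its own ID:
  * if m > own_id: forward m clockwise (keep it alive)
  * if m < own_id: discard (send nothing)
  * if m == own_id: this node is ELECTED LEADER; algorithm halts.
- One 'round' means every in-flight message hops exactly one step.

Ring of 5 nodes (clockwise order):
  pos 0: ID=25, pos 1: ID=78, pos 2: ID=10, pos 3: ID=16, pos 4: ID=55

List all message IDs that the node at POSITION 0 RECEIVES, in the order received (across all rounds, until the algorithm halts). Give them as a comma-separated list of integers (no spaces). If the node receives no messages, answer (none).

Answer: 55,78

Derivation:
Round 1: pos1(id78) recv 25: drop; pos2(id10) recv 78: fwd; pos3(id16) recv 10: drop; pos4(id55) recv 16: drop; pos0(id25) recv 55: fwd
Round 2: pos3(id16) recv 78: fwd; pos1(id78) recv 55: drop
Round 3: pos4(id55) recv 78: fwd
Round 4: pos0(id25) recv 78: fwd
Round 5: pos1(id78) recv 78: ELECTED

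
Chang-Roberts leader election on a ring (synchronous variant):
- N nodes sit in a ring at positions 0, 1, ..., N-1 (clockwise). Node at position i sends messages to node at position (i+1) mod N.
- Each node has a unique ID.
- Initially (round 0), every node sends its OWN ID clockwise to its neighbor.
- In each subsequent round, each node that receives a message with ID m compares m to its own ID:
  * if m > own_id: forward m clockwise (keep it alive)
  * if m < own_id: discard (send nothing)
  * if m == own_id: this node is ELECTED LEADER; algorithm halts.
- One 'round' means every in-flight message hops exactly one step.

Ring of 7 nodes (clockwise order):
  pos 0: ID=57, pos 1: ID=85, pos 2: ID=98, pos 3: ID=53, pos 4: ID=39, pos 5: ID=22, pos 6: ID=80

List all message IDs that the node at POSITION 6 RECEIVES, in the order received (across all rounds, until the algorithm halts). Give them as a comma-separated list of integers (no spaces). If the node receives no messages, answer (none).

Round 1: pos1(id85) recv 57: drop; pos2(id98) recv 85: drop; pos3(id53) recv 98: fwd; pos4(id39) recv 53: fwd; pos5(id22) recv 39: fwd; pos6(id80) recv 22: drop; pos0(id57) recv 80: fwd
Round 2: pos4(id39) recv 98: fwd; pos5(id22) recv 53: fwd; pos6(id80) recv 39: drop; pos1(id85) recv 80: drop
Round 3: pos5(id22) recv 98: fwd; pos6(id80) recv 53: drop
Round 4: pos6(id80) recv 98: fwd
Round 5: pos0(id57) recv 98: fwd
Round 6: pos1(id85) recv 98: fwd
Round 7: pos2(id98) recv 98: ELECTED

Answer: 22,39,53,98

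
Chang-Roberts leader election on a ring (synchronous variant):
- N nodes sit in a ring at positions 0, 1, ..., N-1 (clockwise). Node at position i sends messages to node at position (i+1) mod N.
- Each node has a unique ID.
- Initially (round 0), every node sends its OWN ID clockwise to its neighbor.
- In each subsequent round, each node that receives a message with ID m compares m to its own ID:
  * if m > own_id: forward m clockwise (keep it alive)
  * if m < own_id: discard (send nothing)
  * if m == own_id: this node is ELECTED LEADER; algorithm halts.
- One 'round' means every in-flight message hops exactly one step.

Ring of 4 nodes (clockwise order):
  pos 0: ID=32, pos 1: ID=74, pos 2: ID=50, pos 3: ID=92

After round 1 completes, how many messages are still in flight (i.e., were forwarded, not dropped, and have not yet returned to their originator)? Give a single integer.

Answer: 2

Derivation:
Round 1: pos1(id74) recv 32: drop; pos2(id50) recv 74: fwd; pos3(id92) recv 50: drop; pos0(id32) recv 92: fwd
After round 1: 2 messages still in flight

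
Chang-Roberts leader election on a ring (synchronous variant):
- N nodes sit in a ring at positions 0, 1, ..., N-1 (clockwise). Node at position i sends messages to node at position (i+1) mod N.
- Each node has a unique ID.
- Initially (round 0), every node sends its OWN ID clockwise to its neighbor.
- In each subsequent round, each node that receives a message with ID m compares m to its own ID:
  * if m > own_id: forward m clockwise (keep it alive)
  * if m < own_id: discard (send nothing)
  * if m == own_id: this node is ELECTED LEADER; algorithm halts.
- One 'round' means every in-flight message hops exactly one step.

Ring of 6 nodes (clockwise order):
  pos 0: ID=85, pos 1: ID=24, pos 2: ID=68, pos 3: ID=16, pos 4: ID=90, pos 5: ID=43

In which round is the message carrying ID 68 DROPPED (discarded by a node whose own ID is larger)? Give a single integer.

Round 1: pos1(id24) recv 85: fwd; pos2(id68) recv 24: drop; pos3(id16) recv 68: fwd; pos4(id90) recv 16: drop; pos5(id43) recv 90: fwd; pos0(id85) recv 43: drop
Round 2: pos2(id68) recv 85: fwd; pos4(id90) recv 68: drop; pos0(id85) recv 90: fwd
Round 3: pos3(id16) recv 85: fwd; pos1(id24) recv 90: fwd
Round 4: pos4(id90) recv 85: drop; pos2(id68) recv 90: fwd
Round 5: pos3(id16) recv 90: fwd
Round 6: pos4(id90) recv 90: ELECTED
Message ID 68 originates at pos 2; dropped at pos 4 in round 2

Answer: 2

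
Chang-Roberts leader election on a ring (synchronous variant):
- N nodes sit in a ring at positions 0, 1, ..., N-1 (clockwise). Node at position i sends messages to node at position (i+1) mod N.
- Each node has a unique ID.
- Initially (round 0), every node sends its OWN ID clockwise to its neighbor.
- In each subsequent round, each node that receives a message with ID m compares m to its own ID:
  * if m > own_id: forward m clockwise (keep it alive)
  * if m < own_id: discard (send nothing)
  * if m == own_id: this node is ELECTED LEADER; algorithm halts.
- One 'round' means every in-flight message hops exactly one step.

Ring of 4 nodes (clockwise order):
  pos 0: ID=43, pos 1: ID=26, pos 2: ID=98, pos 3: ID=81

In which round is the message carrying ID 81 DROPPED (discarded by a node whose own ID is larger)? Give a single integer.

Answer: 3

Derivation:
Round 1: pos1(id26) recv 43: fwd; pos2(id98) recv 26: drop; pos3(id81) recv 98: fwd; pos0(id43) recv 81: fwd
Round 2: pos2(id98) recv 43: drop; pos0(id43) recv 98: fwd; pos1(id26) recv 81: fwd
Round 3: pos1(id26) recv 98: fwd; pos2(id98) recv 81: drop
Round 4: pos2(id98) recv 98: ELECTED
Message ID 81 originates at pos 3; dropped at pos 2 in round 3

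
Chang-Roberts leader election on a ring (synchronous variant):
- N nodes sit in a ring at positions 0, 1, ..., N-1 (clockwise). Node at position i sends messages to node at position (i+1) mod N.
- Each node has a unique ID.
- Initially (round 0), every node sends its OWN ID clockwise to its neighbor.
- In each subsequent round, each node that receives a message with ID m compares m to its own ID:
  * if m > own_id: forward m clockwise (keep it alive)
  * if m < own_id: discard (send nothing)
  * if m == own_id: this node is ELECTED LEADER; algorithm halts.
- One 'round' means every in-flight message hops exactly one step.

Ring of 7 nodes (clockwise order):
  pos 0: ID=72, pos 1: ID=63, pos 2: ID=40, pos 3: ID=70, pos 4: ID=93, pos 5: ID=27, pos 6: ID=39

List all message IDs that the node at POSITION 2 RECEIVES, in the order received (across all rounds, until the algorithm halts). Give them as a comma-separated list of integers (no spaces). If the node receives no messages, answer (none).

Answer: 63,72,93

Derivation:
Round 1: pos1(id63) recv 72: fwd; pos2(id40) recv 63: fwd; pos3(id70) recv 40: drop; pos4(id93) recv 70: drop; pos5(id27) recv 93: fwd; pos6(id39) recv 27: drop; pos0(id72) recv 39: drop
Round 2: pos2(id40) recv 72: fwd; pos3(id70) recv 63: drop; pos6(id39) recv 93: fwd
Round 3: pos3(id70) recv 72: fwd; pos0(id72) recv 93: fwd
Round 4: pos4(id93) recv 72: drop; pos1(id63) recv 93: fwd
Round 5: pos2(id40) recv 93: fwd
Round 6: pos3(id70) recv 93: fwd
Round 7: pos4(id93) recv 93: ELECTED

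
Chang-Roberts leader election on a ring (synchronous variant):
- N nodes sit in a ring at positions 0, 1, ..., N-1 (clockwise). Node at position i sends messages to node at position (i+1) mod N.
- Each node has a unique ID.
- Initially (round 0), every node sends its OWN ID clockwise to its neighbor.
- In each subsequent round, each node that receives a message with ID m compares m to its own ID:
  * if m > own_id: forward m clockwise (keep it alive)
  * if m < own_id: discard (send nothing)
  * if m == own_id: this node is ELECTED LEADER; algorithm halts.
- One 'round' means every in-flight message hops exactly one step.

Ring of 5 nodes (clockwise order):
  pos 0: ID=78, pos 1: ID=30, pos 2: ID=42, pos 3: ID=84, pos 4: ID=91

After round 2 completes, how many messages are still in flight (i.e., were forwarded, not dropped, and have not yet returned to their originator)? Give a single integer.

Answer: 2

Derivation:
Round 1: pos1(id30) recv 78: fwd; pos2(id42) recv 30: drop; pos3(id84) recv 42: drop; pos4(id91) recv 84: drop; pos0(id78) recv 91: fwd
Round 2: pos2(id42) recv 78: fwd; pos1(id30) recv 91: fwd
After round 2: 2 messages still in flight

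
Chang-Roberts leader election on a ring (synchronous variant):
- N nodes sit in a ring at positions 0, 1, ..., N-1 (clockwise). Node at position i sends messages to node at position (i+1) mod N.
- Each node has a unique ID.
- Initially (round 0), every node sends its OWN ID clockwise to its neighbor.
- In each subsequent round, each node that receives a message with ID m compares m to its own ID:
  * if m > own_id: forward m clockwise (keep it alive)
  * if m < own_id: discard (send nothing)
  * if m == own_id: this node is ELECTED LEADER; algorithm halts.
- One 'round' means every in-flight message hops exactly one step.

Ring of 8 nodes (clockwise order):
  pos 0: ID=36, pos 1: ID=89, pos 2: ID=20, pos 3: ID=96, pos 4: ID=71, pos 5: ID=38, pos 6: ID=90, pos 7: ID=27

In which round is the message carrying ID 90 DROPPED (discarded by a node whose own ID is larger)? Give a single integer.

Round 1: pos1(id89) recv 36: drop; pos2(id20) recv 89: fwd; pos3(id96) recv 20: drop; pos4(id71) recv 96: fwd; pos5(id38) recv 71: fwd; pos6(id90) recv 38: drop; pos7(id27) recv 90: fwd; pos0(id36) recv 27: drop
Round 2: pos3(id96) recv 89: drop; pos5(id38) recv 96: fwd; pos6(id90) recv 71: drop; pos0(id36) recv 90: fwd
Round 3: pos6(id90) recv 96: fwd; pos1(id89) recv 90: fwd
Round 4: pos7(id27) recv 96: fwd; pos2(id20) recv 90: fwd
Round 5: pos0(id36) recv 96: fwd; pos3(id96) recv 90: drop
Round 6: pos1(id89) recv 96: fwd
Round 7: pos2(id20) recv 96: fwd
Round 8: pos3(id96) recv 96: ELECTED
Message ID 90 originates at pos 6; dropped at pos 3 in round 5

Answer: 5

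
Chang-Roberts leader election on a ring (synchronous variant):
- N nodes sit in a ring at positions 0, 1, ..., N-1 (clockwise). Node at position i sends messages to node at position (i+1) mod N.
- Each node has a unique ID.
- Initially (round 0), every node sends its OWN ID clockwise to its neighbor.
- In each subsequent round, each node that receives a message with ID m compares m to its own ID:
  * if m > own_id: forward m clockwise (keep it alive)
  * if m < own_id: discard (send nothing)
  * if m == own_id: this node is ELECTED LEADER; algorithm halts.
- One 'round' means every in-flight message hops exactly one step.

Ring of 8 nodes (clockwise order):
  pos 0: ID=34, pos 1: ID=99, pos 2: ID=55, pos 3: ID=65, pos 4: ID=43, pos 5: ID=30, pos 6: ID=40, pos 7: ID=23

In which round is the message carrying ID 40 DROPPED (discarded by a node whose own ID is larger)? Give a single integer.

Round 1: pos1(id99) recv 34: drop; pos2(id55) recv 99: fwd; pos3(id65) recv 55: drop; pos4(id43) recv 65: fwd; pos5(id30) recv 43: fwd; pos6(id40) recv 30: drop; pos7(id23) recv 40: fwd; pos0(id34) recv 23: drop
Round 2: pos3(id65) recv 99: fwd; pos5(id30) recv 65: fwd; pos6(id40) recv 43: fwd; pos0(id34) recv 40: fwd
Round 3: pos4(id43) recv 99: fwd; pos6(id40) recv 65: fwd; pos7(id23) recv 43: fwd; pos1(id99) recv 40: drop
Round 4: pos5(id30) recv 99: fwd; pos7(id23) recv 65: fwd; pos0(id34) recv 43: fwd
Round 5: pos6(id40) recv 99: fwd; pos0(id34) recv 65: fwd; pos1(id99) recv 43: drop
Round 6: pos7(id23) recv 99: fwd; pos1(id99) recv 65: drop
Round 7: pos0(id34) recv 99: fwd
Round 8: pos1(id99) recv 99: ELECTED
Message ID 40 originates at pos 6; dropped at pos 1 in round 3

Answer: 3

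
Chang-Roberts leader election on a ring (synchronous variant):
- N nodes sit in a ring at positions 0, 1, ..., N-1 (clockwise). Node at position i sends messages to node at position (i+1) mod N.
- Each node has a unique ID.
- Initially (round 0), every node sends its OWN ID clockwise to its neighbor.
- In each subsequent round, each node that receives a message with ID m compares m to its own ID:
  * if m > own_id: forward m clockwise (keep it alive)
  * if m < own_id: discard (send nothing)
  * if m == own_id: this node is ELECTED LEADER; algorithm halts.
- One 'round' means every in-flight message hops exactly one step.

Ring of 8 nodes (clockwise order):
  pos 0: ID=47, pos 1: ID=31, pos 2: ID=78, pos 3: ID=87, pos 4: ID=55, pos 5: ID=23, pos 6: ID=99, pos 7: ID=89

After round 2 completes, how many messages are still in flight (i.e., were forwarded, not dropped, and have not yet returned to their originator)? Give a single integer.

Round 1: pos1(id31) recv 47: fwd; pos2(id78) recv 31: drop; pos3(id87) recv 78: drop; pos4(id55) recv 87: fwd; pos5(id23) recv 55: fwd; pos6(id99) recv 23: drop; pos7(id89) recv 99: fwd; pos0(id47) recv 89: fwd
Round 2: pos2(id78) recv 47: drop; pos5(id23) recv 87: fwd; pos6(id99) recv 55: drop; pos0(id47) recv 99: fwd; pos1(id31) recv 89: fwd
After round 2: 3 messages still in flight

Answer: 3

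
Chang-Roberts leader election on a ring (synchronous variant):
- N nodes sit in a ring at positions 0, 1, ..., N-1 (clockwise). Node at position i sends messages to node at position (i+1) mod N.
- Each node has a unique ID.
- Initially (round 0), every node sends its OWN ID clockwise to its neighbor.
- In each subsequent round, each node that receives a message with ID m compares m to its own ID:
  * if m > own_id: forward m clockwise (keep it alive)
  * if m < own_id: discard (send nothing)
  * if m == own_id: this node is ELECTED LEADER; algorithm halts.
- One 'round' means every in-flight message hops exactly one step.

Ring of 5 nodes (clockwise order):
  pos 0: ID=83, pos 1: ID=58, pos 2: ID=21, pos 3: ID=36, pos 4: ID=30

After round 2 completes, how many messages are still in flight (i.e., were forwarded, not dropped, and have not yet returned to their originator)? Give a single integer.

Round 1: pos1(id58) recv 83: fwd; pos2(id21) recv 58: fwd; pos3(id36) recv 21: drop; pos4(id30) recv 36: fwd; pos0(id83) recv 30: drop
Round 2: pos2(id21) recv 83: fwd; pos3(id36) recv 58: fwd; pos0(id83) recv 36: drop
After round 2: 2 messages still in flight

Answer: 2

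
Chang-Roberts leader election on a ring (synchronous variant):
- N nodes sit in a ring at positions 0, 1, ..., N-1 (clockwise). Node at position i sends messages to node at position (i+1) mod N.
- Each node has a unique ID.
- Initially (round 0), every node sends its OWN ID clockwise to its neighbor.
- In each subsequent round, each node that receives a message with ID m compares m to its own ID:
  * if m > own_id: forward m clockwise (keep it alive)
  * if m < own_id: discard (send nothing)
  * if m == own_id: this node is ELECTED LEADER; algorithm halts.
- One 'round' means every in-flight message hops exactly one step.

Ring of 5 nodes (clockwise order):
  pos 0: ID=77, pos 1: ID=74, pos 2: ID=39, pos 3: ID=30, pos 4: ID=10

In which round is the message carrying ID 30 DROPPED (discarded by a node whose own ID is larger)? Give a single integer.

Answer: 2

Derivation:
Round 1: pos1(id74) recv 77: fwd; pos2(id39) recv 74: fwd; pos3(id30) recv 39: fwd; pos4(id10) recv 30: fwd; pos0(id77) recv 10: drop
Round 2: pos2(id39) recv 77: fwd; pos3(id30) recv 74: fwd; pos4(id10) recv 39: fwd; pos0(id77) recv 30: drop
Round 3: pos3(id30) recv 77: fwd; pos4(id10) recv 74: fwd; pos0(id77) recv 39: drop
Round 4: pos4(id10) recv 77: fwd; pos0(id77) recv 74: drop
Round 5: pos0(id77) recv 77: ELECTED
Message ID 30 originates at pos 3; dropped at pos 0 in round 2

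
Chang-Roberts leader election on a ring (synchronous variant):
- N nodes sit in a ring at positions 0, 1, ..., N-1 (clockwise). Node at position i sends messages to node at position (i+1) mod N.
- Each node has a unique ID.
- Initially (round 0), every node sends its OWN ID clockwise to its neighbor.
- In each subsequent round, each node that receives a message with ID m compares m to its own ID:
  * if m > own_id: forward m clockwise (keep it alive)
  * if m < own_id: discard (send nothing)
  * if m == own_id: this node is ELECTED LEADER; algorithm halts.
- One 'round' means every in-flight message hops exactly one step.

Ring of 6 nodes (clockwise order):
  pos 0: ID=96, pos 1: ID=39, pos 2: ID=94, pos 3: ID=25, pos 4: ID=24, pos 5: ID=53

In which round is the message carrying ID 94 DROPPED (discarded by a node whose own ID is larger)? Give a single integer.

Round 1: pos1(id39) recv 96: fwd; pos2(id94) recv 39: drop; pos3(id25) recv 94: fwd; pos4(id24) recv 25: fwd; pos5(id53) recv 24: drop; pos0(id96) recv 53: drop
Round 2: pos2(id94) recv 96: fwd; pos4(id24) recv 94: fwd; pos5(id53) recv 25: drop
Round 3: pos3(id25) recv 96: fwd; pos5(id53) recv 94: fwd
Round 4: pos4(id24) recv 96: fwd; pos0(id96) recv 94: drop
Round 5: pos5(id53) recv 96: fwd
Round 6: pos0(id96) recv 96: ELECTED
Message ID 94 originates at pos 2; dropped at pos 0 in round 4

Answer: 4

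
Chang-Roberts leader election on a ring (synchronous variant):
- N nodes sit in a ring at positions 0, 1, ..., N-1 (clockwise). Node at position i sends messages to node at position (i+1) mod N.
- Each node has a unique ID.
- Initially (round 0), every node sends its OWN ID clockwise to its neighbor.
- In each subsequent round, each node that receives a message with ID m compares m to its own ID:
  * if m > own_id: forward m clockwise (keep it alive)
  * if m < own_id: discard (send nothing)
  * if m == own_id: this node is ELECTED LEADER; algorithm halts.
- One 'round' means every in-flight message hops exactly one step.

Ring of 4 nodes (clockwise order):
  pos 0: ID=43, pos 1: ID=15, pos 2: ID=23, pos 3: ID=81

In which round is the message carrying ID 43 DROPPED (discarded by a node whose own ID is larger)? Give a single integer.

Round 1: pos1(id15) recv 43: fwd; pos2(id23) recv 15: drop; pos3(id81) recv 23: drop; pos0(id43) recv 81: fwd
Round 2: pos2(id23) recv 43: fwd; pos1(id15) recv 81: fwd
Round 3: pos3(id81) recv 43: drop; pos2(id23) recv 81: fwd
Round 4: pos3(id81) recv 81: ELECTED
Message ID 43 originates at pos 0; dropped at pos 3 in round 3

Answer: 3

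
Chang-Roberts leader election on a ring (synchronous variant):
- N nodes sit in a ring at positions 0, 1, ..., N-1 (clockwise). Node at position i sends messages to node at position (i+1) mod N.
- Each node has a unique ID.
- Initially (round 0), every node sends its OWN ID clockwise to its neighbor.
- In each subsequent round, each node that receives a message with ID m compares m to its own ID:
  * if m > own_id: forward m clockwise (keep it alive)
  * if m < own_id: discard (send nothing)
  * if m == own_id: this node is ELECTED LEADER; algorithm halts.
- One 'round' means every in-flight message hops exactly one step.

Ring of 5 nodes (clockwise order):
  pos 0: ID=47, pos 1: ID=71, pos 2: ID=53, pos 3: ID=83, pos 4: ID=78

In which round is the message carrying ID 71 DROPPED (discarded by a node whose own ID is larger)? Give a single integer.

Round 1: pos1(id71) recv 47: drop; pos2(id53) recv 71: fwd; pos3(id83) recv 53: drop; pos4(id78) recv 83: fwd; pos0(id47) recv 78: fwd
Round 2: pos3(id83) recv 71: drop; pos0(id47) recv 83: fwd; pos1(id71) recv 78: fwd
Round 3: pos1(id71) recv 83: fwd; pos2(id53) recv 78: fwd
Round 4: pos2(id53) recv 83: fwd; pos3(id83) recv 78: drop
Round 5: pos3(id83) recv 83: ELECTED
Message ID 71 originates at pos 1; dropped at pos 3 in round 2

Answer: 2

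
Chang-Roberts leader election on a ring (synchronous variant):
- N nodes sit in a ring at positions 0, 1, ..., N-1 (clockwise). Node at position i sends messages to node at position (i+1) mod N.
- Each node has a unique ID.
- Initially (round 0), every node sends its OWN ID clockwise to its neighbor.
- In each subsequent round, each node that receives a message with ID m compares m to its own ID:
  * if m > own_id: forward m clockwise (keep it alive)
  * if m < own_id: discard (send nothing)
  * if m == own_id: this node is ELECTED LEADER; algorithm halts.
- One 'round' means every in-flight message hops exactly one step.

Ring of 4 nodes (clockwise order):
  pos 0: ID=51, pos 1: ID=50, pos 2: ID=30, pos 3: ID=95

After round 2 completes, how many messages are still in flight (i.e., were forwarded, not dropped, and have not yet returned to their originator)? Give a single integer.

Round 1: pos1(id50) recv 51: fwd; pos2(id30) recv 50: fwd; pos3(id95) recv 30: drop; pos0(id51) recv 95: fwd
Round 2: pos2(id30) recv 51: fwd; pos3(id95) recv 50: drop; pos1(id50) recv 95: fwd
After round 2: 2 messages still in flight

Answer: 2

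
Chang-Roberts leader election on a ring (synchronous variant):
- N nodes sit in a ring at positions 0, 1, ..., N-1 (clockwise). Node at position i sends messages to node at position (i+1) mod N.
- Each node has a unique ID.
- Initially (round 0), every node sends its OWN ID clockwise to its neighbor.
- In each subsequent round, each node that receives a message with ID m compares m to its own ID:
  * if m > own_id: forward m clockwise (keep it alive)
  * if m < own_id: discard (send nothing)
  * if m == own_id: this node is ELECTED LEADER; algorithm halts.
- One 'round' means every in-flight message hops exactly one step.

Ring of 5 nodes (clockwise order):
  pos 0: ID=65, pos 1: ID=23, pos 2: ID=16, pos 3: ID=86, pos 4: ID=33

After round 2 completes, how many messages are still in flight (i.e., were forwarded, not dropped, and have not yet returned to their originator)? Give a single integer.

Round 1: pos1(id23) recv 65: fwd; pos2(id16) recv 23: fwd; pos3(id86) recv 16: drop; pos4(id33) recv 86: fwd; pos0(id65) recv 33: drop
Round 2: pos2(id16) recv 65: fwd; pos3(id86) recv 23: drop; pos0(id65) recv 86: fwd
After round 2: 2 messages still in flight

Answer: 2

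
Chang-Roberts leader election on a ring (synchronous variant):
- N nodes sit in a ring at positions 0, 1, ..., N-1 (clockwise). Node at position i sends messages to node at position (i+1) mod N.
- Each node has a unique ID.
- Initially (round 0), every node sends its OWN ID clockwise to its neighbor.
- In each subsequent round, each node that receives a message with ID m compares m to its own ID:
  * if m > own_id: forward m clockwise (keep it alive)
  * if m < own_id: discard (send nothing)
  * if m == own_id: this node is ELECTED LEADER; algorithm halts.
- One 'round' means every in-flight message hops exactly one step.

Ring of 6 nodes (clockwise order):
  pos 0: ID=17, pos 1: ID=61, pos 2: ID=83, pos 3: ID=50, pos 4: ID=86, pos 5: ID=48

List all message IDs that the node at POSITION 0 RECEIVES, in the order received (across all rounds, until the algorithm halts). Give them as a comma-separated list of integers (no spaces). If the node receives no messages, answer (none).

Round 1: pos1(id61) recv 17: drop; pos2(id83) recv 61: drop; pos3(id50) recv 83: fwd; pos4(id86) recv 50: drop; pos5(id48) recv 86: fwd; pos0(id17) recv 48: fwd
Round 2: pos4(id86) recv 83: drop; pos0(id17) recv 86: fwd; pos1(id61) recv 48: drop
Round 3: pos1(id61) recv 86: fwd
Round 4: pos2(id83) recv 86: fwd
Round 5: pos3(id50) recv 86: fwd
Round 6: pos4(id86) recv 86: ELECTED

Answer: 48,86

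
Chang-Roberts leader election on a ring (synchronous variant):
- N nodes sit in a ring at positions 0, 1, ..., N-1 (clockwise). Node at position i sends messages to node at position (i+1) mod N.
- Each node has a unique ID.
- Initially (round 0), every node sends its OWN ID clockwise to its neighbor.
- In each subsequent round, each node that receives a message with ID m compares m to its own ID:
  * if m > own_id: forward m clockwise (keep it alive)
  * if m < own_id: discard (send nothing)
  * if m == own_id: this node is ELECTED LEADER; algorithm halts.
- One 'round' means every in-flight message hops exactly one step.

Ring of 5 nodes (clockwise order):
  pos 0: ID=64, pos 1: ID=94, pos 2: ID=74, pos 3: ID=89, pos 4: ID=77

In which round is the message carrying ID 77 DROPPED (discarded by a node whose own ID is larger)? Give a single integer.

Answer: 2

Derivation:
Round 1: pos1(id94) recv 64: drop; pos2(id74) recv 94: fwd; pos3(id89) recv 74: drop; pos4(id77) recv 89: fwd; pos0(id64) recv 77: fwd
Round 2: pos3(id89) recv 94: fwd; pos0(id64) recv 89: fwd; pos1(id94) recv 77: drop
Round 3: pos4(id77) recv 94: fwd; pos1(id94) recv 89: drop
Round 4: pos0(id64) recv 94: fwd
Round 5: pos1(id94) recv 94: ELECTED
Message ID 77 originates at pos 4; dropped at pos 1 in round 2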